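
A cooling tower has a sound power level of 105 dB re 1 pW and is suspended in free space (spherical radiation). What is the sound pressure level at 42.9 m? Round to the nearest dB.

61 dB

Free-field spherical radiation: L_p = L_w − 10·log₁₀(4π·r²), r = 42.9 m.
4π·r² = 2.313e+04 m², 10·log₁₀ of that is 43.641 dB.
L_p = 105 − 43.641 = 61.36 dB.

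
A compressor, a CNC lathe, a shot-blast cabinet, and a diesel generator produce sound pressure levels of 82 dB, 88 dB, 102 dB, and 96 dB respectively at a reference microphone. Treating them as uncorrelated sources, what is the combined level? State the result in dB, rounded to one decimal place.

For uncorrelated sources the intensities add, so convert each level to linear form, sum, and take 10·log₁₀ of the total.
Σ 10^(L/10) = 10^(82/10) + 10^(88/10) + 10^(102/10) + 10^(96/10) = 2.062e+10.
L_total = 10·log₁₀(2.062e+10) = 103.14 dB.

103.1 dB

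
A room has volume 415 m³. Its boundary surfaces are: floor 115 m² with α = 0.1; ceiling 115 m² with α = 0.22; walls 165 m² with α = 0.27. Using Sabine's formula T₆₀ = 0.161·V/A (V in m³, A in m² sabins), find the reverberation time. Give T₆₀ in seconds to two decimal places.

0.82 s

Summing Sᵢαᵢ: 115·0.1 + 115·0.22 + 165·0.27 = 81.35 m².
T₆₀ = 0.161 × 415 / 81.35 = 0.821 s.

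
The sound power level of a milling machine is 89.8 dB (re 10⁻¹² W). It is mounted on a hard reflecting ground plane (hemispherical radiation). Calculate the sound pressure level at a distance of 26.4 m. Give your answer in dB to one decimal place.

53.4 dB

The power spreads over a hemisphere of area 2π·r², so L_p = L_w − 10·log₁₀(2π·r²).
2π·r² = 4379 m², 10·log₁₀ of that is 36.414 dB.
L_p = 89.8 − 36.414 = 53.39 dB.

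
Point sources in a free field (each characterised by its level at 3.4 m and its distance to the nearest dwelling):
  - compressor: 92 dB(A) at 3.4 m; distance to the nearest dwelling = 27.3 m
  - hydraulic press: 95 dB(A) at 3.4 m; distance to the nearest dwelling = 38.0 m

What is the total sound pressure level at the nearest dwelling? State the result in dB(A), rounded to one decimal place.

77.0 dB(A)

First find each source's level at the receiver (point-source: −20·log₁₀(r/r_ref)), then combine on an intensity basis.
compressor: 92 − 20·log₁₀(27.3/3.4) = 92 − 18.09 = 73.91 dB(A).
hydraulic press: 95 − 20·log₁₀(38.0/3.4) = 95 − 20.97 = 74.03 dB(A).
Σ 10^(L/10) = 4.990e+07 → L_total = 10·log₁₀(4.990e+07) = 76.98 dB(A).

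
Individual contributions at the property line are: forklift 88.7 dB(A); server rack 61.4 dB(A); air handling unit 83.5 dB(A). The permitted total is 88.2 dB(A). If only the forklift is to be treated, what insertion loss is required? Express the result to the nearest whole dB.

2 dB

The untreated sources together contribute 10^(61.4/10) + 10^(83.5/10) = 2.253e+08, i.e. 83.53 dB(A).
To meet 88.2 dB(A) overall, the treated forklift may contribute at most 10^(88.2/10) − 2.253e+08 = 4.354e+08, i.e. 86.39 dB(A).
Required insertion loss = 88.7 − 86.39 = 2.31 dB.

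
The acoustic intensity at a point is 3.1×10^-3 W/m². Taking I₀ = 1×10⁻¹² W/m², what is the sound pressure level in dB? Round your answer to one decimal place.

L = 10·log₁₀(I/I₀) = 10·log₁₀(3.1×10^-3/10⁻¹²) = 10·log₁₀(3.1×10^9).
L = 10·(0.4914 + 9) = 94.91 dB.

94.9 dB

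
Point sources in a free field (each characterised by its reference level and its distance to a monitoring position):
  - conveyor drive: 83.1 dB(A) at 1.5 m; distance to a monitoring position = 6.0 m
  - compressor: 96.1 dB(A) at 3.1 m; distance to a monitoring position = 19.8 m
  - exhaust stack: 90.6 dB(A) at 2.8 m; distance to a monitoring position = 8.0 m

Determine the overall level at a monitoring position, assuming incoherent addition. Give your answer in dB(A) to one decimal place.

Apply inverse-square spreading to bring every level to the receiver, then sum 10^(L/10).
conveyor drive: 83.1 − 20·log₁₀(6.0/1.5) = 83.1 − 12.04 = 71.06 dB(A).
compressor: 96.1 − 20·log₁₀(19.8/3.1) = 96.1 − 16.11 = 79.99 dB(A).
exhaust stack: 90.6 − 20·log₁₀(8.0/2.8) = 90.6 − 9.12 = 81.48 dB(A).
Σ 10^(L/10) = 2.533e+08 → L_total = 10·log₁₀(2.533e+08) = 84.04 dB(A).

84.0 dB(A)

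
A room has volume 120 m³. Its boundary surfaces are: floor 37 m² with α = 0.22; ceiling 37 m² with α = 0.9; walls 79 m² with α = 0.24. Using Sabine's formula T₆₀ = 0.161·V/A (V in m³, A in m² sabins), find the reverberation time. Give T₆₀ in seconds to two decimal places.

0.32 s

A = Σ Sᵢαᵢ = 37·0.22 + 37·0.9 + 79·0.24 = 60.40 m².
T₆₀ = 0.161 × 120 / 60.40 = 0.320 s.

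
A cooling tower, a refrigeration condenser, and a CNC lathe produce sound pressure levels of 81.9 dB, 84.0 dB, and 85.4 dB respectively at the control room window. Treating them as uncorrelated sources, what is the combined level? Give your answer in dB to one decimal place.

88.8 dB

For uncorrelated sources the intensities add, so convert each level to linear form, sum, and take 10·log₁₀ of the total.
Σ 10^(L/10) = 10^(81.9/10) + 10^(84.0/10) + 10^(85.4/10) = 7.528e+08.
L_total = 10·log₁₀(7.528e+08) = 88.77 dB.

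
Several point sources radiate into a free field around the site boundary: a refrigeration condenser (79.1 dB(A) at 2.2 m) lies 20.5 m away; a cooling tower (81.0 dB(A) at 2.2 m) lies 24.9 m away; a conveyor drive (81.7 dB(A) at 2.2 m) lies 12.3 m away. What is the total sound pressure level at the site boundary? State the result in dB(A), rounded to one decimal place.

68.2 dB(A)

First find each source's level at the receiver (point-source: −20·log₁₀(r/r_ref)), then combine on an intensity basis.
refrigeration condenser: 79.1 − 20·log₁₀(20.5/2.2) = 79.1 − 19.39 = 59.71 dB(A).
cooling tower: 81.0 − 20·log₁₀(24.9/2.2) = 81.0 − 21.08 = 59.92 dB(A).
conveyor drive: 81.7 − 20·log₁₀(12.3/2.2) = 81.7 − 14.95 = 66.75 dB(A).
Σ 10^(L/10) = 6.651e+06 → L_total = 10·log₁₀(6.651e+06) = 68.23 dB(A).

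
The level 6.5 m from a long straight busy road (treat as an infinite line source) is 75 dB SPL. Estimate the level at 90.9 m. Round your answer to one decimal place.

Line-source attenuation: ΔL = 10·log₁₀(r₂/r₁) = 10·log₁₀(90.9/6.5) = 11.457 dB.
L₂ = 75 − 10·log₁₀(90.9/6.5) = 75 − 11.457 = 63.54 dB SPL.

63.5 dB SPL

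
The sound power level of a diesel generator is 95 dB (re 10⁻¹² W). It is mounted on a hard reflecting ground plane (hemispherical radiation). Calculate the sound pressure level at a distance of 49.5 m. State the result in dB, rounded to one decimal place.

L_p = L_w − 10·log₁₀(2π·r²) with r = 49.5 m.
2π·r² = 1.54e+04 m², 10·log₁₀ of that is 41.874 dB.
L_p = 95 − 41.874 = 53.13 dB.

53.1 dB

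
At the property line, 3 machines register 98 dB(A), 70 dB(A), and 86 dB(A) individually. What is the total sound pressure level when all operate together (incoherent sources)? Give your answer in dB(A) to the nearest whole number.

98 dB(A)

Incoherent sources combine by intensity addition: L_total = 10·log₁₀(Σ 10^(L_i/10)).
Σ 10^(L/10) = 10^(98/10) + 10^(70/10) + 10^(86/10) = 6.718e+09.
L_total = 10·log₁₀(6.718e+09) = 98.27 dB(A).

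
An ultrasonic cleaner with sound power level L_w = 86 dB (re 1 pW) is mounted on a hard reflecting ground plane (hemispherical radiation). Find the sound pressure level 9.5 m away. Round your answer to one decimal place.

58.5 dB

Free-field hemispherical radiation: L_p = L_w − 10·log₁₀(2π·r²), r = 9.5 m.
2π·r² = 567.1 m², 10·log₁₀ of that is 27.536 dB.
L_p = 86 − 27.536 = 58.46 dB.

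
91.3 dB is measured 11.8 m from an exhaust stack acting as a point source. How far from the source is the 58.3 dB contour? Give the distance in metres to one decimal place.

527.1 m

The 33.0 dB drop corresponds to a distance ratio of 10^(33.0/20) for a point source.
r₂ = 11.8·10^((91.3−58.3)/20) = 11.8·10^(33.0/20) = 527.09 m.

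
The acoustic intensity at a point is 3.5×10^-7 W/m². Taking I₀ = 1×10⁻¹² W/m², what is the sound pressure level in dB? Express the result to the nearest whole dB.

55 dB

L = 10·log₁₀(I/I₀) = 10·log₁₀(3.5×10^-7/10⁻¹²) = 10·log₁₀(3.5×10^5).
L = 10·(0.5441 + 5) = 55.44 dB.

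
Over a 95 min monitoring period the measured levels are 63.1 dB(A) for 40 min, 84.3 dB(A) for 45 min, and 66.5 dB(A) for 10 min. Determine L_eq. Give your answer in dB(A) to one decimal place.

81.1 dB(A)

Weight each interval's intensity by its duration and average over T = 95 min:
Σ tᵢ·10^(Lᵢ/10) = 40·10^(63.1/10) + 45·10^(84.3/10) + 10·10^(66.5/10) = 1.224e+10.
L_eq = 10·log₁₀(1.224e+10/95) = 81.10 dB(A).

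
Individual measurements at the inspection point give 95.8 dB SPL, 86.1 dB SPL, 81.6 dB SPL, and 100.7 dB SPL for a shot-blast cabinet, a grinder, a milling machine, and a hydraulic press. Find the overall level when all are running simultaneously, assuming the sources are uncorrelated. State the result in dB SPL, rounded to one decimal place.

Incoherent sources combine by intensity addition: L_total = 10·log₁₀(Σ 10^(L_i/10)).
Σ 10^(L/10) = 10^(95.8/10) + 10^(86.1/10) + 10^(81.6/10) + 10^(100.7/10) = 1.610e+10.
L_total = 10·log₁₀(1.610e+10) = 102.07 dB SPL.

102.1 dB SPL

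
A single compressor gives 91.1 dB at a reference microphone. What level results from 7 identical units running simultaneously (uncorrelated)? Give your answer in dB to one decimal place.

99.6 dB

N identical incoherent sources raise the level by 10·log₁₀ N.
L_total = 91.1 + 10·log₁₀(7) = 91.1 + 8.451 = 99.55 dB.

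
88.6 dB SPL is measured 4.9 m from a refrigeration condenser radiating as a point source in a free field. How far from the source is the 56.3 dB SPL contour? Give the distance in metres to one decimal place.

Point-source spreading drops the level by 20·log₁₀(r₂/r₁); inverting, r₂/r₁ = 10^(ΔL/20).
r₂ = 4.9·10^((88.6−56.3)/20) = 4.9·10^(32.3/20) = 201.93 m.

201.9 m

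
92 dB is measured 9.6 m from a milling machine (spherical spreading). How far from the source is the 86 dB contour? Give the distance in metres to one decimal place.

19.2 m

The 6.0 dB drop corresponds to a distance ratio of 10^(6.0/20) for a point source.
r₂ = 9.6·10^((92−86)/20) = 9.6·10^(6.0/20) = 19.15 m.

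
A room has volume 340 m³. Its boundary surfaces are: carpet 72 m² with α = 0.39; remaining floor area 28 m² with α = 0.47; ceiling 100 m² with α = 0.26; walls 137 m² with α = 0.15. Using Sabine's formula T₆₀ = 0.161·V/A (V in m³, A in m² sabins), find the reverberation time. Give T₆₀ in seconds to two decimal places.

A = Σ Sᵢαᵢ = 72·0.39 + 28·0.47 + 100·0.26 + 137·0.15 = 87.79 m².
T₆₀ = 0.161·V/A = 0.161·340/87.79 = 0.624 s.

0.62 s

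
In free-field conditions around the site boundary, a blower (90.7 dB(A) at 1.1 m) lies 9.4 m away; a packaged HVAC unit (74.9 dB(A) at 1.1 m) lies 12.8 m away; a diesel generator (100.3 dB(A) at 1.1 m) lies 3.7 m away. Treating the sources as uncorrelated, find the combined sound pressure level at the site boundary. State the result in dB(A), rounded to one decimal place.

89.8 dB(A)

Apply inverse-square spreading to bring every level to the receiver, then sum 10^(L/10).
blower: 90.7 − 20·log₁₀(9.4/1.1) = 90.7 − 18.63 = 72.07 dB(A).
packaged HVAC unit: 74.9 − 20·log₁₀(12.8/1.1) = 74.9 − 21.32 = 53.58 dB(A).
diesel generator: 100.3 − 20·log₁₀(3.7/1.1) = 100.3 − 10.54 = 89.76 dB(A).
Σ 10^(L/10) = 9.634e+08 → L_total = 10·log₁₀(9.634e+08) = 89.84 dB(A).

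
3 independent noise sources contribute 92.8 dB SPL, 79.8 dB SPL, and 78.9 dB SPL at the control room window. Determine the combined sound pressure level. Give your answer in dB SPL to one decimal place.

Incoherent sources combine by intensity addition: L_total = 10·log₁₀(Σ 10^(L_i/10)).
Σ 10^(L/10) = 10^(92.8/10) + 10^(79.8/10) + 10^(78.9/10) = 2.079e+09.
L_total = 10·log₁₀(2.079e+09) = 93.18 dB SPL.

93.2 dB SPL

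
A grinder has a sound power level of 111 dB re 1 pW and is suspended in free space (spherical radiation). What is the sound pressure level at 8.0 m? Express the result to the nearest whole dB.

82 dB

Free-field spherical radiation: L_p = L_w − 10·log₁₀(4π·r²), r = 8.0 m.
4π·r² = 804.2 m², 10·log₁₀ of that is 29.054 dB.
L_p = 111 − 29.054 = 81.95 dB.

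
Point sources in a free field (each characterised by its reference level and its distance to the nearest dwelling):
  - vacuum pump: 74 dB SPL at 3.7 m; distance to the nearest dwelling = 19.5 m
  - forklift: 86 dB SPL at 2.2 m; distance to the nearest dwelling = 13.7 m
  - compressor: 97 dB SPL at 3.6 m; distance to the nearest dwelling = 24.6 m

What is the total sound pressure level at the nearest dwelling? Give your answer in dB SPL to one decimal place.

Propagate each source to the receiver with L = L_ref − 20·log₁₀(r/r_ref), then add intensities.
vacuum pump: 74 − 20·log₁₀(19.5/3.7) = 74 − 14.44 = 59.56 dB SPL.
forklift: 86 − 20·log₁₀(13.7/2.2) = 86 − 15.89 = 70.11 dB SPL.
compressor: 97 − 20·log₁₀(24.6/3.6) = 97 − 16.69 = 80.31 dB SPL.
Σ 10^(L/10) = 1.185e+08 → L_total = 10·log₁₀(1.185e+08) = 80.74 dB SPL.

80.7 dB SPL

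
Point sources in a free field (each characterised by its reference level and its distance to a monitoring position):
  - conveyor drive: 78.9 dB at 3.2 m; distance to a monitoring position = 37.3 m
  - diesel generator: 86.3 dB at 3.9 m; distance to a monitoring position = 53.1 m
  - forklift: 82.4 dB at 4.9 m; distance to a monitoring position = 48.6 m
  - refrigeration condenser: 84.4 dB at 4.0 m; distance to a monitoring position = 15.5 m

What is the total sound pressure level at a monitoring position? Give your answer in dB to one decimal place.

73.6 dB

First find each source's level at the receiver (point-source: −20·log₁₀(r/r_ref)), then combine on an intensity basis.
conveyor drive: 78.9 − 20·log₁₀(37.3/3.2) = 78.9 − 21.33 = 57.57 dB.
diesel generator: 86.3 − 20·log₁₀(53.1/3.9) = 86.3 − 22.68 = 63.62 dB.
forklift: 82.4 − 20·log₁₀(48.6/4.9) = 82.4 − 19.93 = 62.47 dB.
refrigeration condenser: 84.4 − 20·log₁₀(15.5/4.0) = 84.4 − 11.77 = 72.63 dB.
Σ 10^(L/10) = 2.298e+07 → L_total = 10·log₁₀(2.298e+07) = 73.61 dB.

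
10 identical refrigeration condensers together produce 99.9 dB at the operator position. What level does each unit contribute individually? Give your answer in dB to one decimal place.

89.9 dB

Dividing the total intensity by 10 lowers the level by 10·log₁₀ 10 = 10.000 dB: L₁ = 99.9 − 10.000.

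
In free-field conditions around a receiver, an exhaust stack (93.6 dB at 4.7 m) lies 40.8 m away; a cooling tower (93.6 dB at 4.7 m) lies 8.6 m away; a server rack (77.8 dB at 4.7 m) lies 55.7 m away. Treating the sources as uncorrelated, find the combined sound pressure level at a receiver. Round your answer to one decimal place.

88.5 dB

Propagate each source to the receiver with L = L_ref − 20·log₁₀(r/r_ref), then add intensities.
exhaust stack: 93.6 − 20·log₁₀(40.8/4.7) = 93.6 − 18.77 = 74.83 dB.
cooling tower: 93.6 − 20·log₁₀(8.6/4.7) = 93.6 − 5.25 = 88.35 dB.
server rack: 77.8 − 20·log₁₀(55.7/4.7) = 77.8 − 21.48 = 56.32 dB.
Σ 10^(L/10) = 7.151e+08 → L_total = 10·log₁₀(7.151e+08) = 88.54 dB.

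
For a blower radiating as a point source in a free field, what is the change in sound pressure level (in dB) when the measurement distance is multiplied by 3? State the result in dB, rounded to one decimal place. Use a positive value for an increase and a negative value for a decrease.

With spherical spreading the level changes by −20·log₁₀(r₂/r₁).
ΔL = −20·log₁₀(3) = -9.54 dB.

-9.5 dB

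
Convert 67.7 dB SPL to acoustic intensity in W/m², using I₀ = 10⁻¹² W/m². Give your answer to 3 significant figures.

I = I₀·10^(L/10) = 10⁻¹² × 10^(67.7/10) = 10^(-5.230).

5.89e-06 W/m²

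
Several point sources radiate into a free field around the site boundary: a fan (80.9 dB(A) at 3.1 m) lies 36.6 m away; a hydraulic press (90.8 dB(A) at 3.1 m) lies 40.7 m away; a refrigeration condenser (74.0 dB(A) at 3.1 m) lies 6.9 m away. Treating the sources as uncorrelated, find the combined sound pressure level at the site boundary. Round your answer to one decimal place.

71.1 dB(A)

First find each source's level at the receiver (point-source: −20·log₁₀(r/r_ref)), then combine on an intensity basis.
fan: 80.9 − 20·log₁₀(36.6/3.1) = 80.9 − 21.44 = 59.46 dB(A).
hydraulic press: 90.8 − 20·log₁₀(40.7/3.1) = 90.8 − 22.36 = 68.44 dB(A).
refrigeration condenser: 74.0 − 20·log₁₀(6.9/3.1) = 74.0 − 6.95 = 67.05 dB(A).
Σ 10^(L/10) = 1.293e+07 → L_total = 10·log₁₀(1.293e+07) = 71.12 dB(A).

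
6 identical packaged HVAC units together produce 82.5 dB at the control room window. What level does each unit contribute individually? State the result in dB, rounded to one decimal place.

6 equal contributions raise the level by 10·log₁₀ 6 = 7.782 dB, so each unit alone gives 82.5 − 7.782.

74.7 dB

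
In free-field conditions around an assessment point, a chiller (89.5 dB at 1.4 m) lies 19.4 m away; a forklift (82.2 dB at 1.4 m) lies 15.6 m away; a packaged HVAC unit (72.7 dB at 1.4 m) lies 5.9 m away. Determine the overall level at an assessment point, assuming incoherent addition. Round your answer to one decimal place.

First find each source's level at the receiver (point-source: −20·log₁₀(r/r_ref)), then combine on an intensity basis.
chiller: 89.5 − 20·log₁₀(19.4/1.4) = 89.5 − 22.83 = 66.67 dB.
forklift: 82.2 − 20·log₁₀(15.6/1.4) = 82.2 − 20.94 = 61.26 dB.
packaged HVAC unit: 72.7 − 20·log₁₀(5.9/1.4) = 72.7 − 12.49 = 60.21 dB.
Σ 10^(L/10) = 7.027e+06 → L_total = 10·log₁₀(7.027e+06) = 68.47 dB.

68.5 dB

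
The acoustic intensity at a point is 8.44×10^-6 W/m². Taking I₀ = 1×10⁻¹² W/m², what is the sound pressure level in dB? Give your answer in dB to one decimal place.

69.3 dB

Dividing by I₀ shifts the exponent by 12: I/I₀ = 8.44×10^6.
L = 10·(0.9263 + 6) = 69.26 dB.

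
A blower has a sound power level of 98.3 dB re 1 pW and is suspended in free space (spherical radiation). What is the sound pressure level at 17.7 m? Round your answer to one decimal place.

62.3 dB

L_p = L_w − 10·log₁₀(4π·r²) with r = 17.7 m.
4π·r² = 3937 m², 10·log₁₀ of that is 35.952 dB.
L_p = 98.3 − 35.952 = 62.35 dB.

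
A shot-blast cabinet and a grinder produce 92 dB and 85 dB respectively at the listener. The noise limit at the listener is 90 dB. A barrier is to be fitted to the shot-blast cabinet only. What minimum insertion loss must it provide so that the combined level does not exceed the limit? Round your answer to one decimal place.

Everything except the shot-blast cabinet sums to 10^(85/10) = 3.162e+08 in linear terms, 85.00 dB.
To meet 90 dB overall, the treated shot-blast cabinet may contribute at most 10^(90/10) − 3.162e+08 = 6.838e+08, i.e. 88.35 dB.
Required insertion loss = 92 − 88.35 = 3.65 dB.

3.7 dB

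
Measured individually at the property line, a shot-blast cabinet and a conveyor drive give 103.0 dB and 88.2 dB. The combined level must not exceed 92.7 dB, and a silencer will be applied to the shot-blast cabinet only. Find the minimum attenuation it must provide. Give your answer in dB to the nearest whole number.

Fixed contribution from the other source: Σ 10^(L/10) = 10^(88.2/10) = 6.607e+08 (88.20 dB).
The limit corresponds to 10^(92.7/10) = 1.862e+09; subtracting the fixed part leaves 1.201e+09 for the shot-blast cabinet, i.e. 90.80 dB.
So the shot-blast cabinet must be reduced from 103.0 to 90.80 dB: IL = 12.20 dB.

12 dB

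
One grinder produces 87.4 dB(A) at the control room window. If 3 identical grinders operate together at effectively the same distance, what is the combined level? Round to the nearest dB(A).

With 3 equal, uncorrelated contributions the intensity is 3× that of one unit, giving a rise of 10·log₁₀ 3.
L_total = 87.4 + 10·log₁₀(3) = 87.4 + 4.771 = 92.17 dB(A).

92 dB(A)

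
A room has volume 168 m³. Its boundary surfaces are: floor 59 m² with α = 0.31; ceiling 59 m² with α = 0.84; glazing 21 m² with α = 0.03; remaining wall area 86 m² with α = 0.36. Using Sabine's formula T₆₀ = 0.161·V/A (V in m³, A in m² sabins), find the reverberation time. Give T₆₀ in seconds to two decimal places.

0.27 s

Total absorption A = 59·0.31 + 59·0.84 + 21·0.03 + 86·0.36 = 99.44 m² sabins.
T₆₀ = 0.161 × 168 / 99.44 = 0.272 s.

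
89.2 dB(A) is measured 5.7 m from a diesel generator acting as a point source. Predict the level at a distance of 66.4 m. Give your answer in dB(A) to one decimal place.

Spherical spreading from a point source gives a 20·log₁₀(r₂/r₁) drop.
L₂ = 89.2 − 20·log₁₀(66.4/5.7) = 89.2 − 21.326 = 67.87 dB(A).

67.9 dB(A)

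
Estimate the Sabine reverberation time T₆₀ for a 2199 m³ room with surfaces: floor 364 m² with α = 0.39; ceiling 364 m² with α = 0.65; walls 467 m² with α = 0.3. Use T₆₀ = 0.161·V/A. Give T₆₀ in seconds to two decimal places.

0.68 s

Summing Sᵢαᵢ: 364·0.39 + 364·0.65 + 467·0.3 = 518.66 m².
T₆₀ = 0.161 × 2199 / 518.66 = 0.683 s.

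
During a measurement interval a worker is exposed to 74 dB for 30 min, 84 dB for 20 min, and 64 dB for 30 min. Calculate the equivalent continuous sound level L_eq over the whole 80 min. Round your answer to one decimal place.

78.6 dB

The energy average is taken in the linear domain: L_eq = 10·log₁₀[(Σ tᵢ·10^(Lᵢ/10))/T], T = 80 min.
Σ tᵢ·10^(Lᵢ/10) = 30·10^(74/10) + 20·10^(84/10) + 30·10^(64/10) = 5.853e+09.
L_eq = 10·log₁₀(5.853e+09/80) = 78.64 dB.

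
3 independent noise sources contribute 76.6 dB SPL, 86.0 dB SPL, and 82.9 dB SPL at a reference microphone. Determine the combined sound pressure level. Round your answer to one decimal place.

88.1 dB SPL

For uncorrelated sources the intensities add, so convert each level to linear form, sum, and take 10·log₁₀ of the total.
Σ 10^(L/10) = 10^(76.6/10) + 10^(86.0/10) + 10^(82.9/10) = 6.388e+08.
L_total = 10·log₁₀(6.388e+08) = 88.05 dB SPL.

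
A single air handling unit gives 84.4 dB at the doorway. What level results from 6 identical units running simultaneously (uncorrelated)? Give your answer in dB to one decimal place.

With 6 equal, uncorrelated contributions the intensity is 6× that of one unit, giving a rise of 10·log₁₀ 6.
L_total = 84.4 + 10·log₁₀(6) = 84.4 + 7.782 = 92.18 dB.

92.2 dB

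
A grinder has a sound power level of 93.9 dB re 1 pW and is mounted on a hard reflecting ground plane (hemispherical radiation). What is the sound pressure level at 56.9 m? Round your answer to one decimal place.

50.8 dB

L_p = L_w − 10·log₁₀(2π·r²) with r = 56.9 m.
2π·r² = 2.034e+04 m², 10·log₁₀ of that is 43.084 dB.
L_p = 93.9 − 43.084 = 50.82 dB.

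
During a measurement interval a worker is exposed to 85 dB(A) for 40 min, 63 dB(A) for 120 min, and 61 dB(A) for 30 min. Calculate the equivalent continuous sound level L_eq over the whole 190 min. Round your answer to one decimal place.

Weight each interval's intensity by its duration and average over T = 190 min:
Σ tᵢ·10^(Lᵢ/10) = 40·10^(85/10) + 120·10^(63/10) + 30·10^(61/10) = 1.293e+10.
L_eq = 10·log₁₀(1.293e+10/190) = 78.33 dB(A).

78.3 dB(A)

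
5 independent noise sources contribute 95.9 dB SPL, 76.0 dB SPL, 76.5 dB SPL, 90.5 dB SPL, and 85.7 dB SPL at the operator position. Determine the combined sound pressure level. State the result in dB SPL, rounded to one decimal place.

Incoherent sources combine by intensity addition: L_total = 10·log₁₀(Σ 10^(L_i/10)).
Σ 10^(L/10) = 10^(95.9/10) + 10^(76.0/10) + 10^(76.5/10) + 10^(90.5/10) + 10^(85.7/10) = 5.468e+09.
L_total = 10·log₁₀(5.468e+09) = 97.38 dB SPL.

97.4 dB SPL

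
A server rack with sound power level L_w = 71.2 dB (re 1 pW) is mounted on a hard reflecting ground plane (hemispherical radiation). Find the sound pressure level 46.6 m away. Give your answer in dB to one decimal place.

L_p = L_w − 10·log₁₀(2π·r²) with r = 46.6 m.
2π·r² = 1.364e+04 m², 10·log₁₀ of that is 41.350 dB.
L_p = 71.2 − 41.350 = 29.85 dB.

29.9 dB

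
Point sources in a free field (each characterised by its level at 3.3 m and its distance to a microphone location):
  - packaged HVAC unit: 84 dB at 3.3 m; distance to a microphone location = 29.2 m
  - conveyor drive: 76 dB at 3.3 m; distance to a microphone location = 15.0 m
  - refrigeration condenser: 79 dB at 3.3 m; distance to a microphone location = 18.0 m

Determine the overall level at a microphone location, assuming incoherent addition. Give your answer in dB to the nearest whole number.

Propagate each source to the receiver with L = L_ref − 20·log₁₀(r/r_ref), then add intensities.
packaged HVAC unit: 84 − 20·log₁₀(29.2/3.3) = 84 − 18.94 = 65.06 dB.
conveyor drive: 76 − 20·log₁₀(15.0/3.3) = 76 − 13.15 = 62.85 dB.
refrigeration condenser: 79 − 20·log₁₀(18.0/3.3) = 79 − 14.74 = 64.26 dB.
Σ 10^(L/10) = 7.805e+06 → L_total = 10·log₁₀(7.805e+06) = 68.92 dB.

69 dB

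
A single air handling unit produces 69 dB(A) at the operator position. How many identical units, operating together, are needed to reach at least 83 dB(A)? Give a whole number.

N identical sources give L₁ + 10·log₁₀ N, so require 10·log₁₀ N ≥ 83 − 69 = 14.0 dB.
N ≥ 10^(14.0/10) = 25.119, so N = 26.

26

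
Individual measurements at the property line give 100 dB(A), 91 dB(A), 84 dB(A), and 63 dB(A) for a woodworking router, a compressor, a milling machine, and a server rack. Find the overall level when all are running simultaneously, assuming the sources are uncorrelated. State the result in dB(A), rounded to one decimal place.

For uncorrelated sources the intensities add, so convert each level to linear form, sum, and take 10·log₁₀ of the total.
Σ 10^(L/10) = 10^(100/10) + 10^(91/10) + 10^(84/10) + 10^(63/10) = 1.151e+10.
L_total = 10·log₁₀(1.151e+10) = 100.61 dB(A).

100.6 dB(A)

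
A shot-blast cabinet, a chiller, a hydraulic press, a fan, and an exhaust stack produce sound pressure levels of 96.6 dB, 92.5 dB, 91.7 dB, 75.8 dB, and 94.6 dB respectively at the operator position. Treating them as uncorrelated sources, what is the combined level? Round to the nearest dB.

Incoherent sources combine by intensity addition: L_total = 10·log₁₀(Σ 10^(L_i/10)).
Σ 10^(L/10) = 10^(96.6/10) + 10^(92.5/10) + 10^(91.7/10) + 10^(75.8/10) + 10^(94.6/10) = 1.075e+10.
L_total = 10·log₁₀(1.075e+10) = 100.31 dB.

100 dB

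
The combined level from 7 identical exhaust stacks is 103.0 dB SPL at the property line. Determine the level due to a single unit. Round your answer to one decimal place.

94.5 dB SPL

7 equal contributions raise the level by 10·log₁₀ 7 = 8.451 dB, so each unit alone gives 103.0 − 8.451.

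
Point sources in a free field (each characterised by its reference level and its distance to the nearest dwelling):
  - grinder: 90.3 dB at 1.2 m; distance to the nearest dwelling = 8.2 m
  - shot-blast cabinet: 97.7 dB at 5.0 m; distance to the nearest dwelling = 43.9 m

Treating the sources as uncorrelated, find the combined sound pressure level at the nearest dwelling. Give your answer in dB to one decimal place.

80.0 dB

First find each source's level at the receiver (point-source: −20·log₁₀(r/r_ref)), then combine on an intensity basis.
grinder: 90.3 − 20·log₁₀(8.2/1.2) = 90.3 − 16.69 = 73.61 dB.
shot-blast cabinet: 97.7 − 20·log₁₀(43.9/5.0) = 97.7 − 18.87 = 78.83 dB.
Σ 10^(L/10) = 9.933e+07 → L_total = 10·log₁₀(9.933e+07) = 79.97 dB.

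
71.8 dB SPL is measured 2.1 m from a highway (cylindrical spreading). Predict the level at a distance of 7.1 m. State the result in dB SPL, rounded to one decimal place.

66.5 dB SPL

For a line source, L₂ = L₁ − 10·log₁₀(r₂/r₁).
L₂ = 71.8 − 10·log₁₀(7.1/2.1) = 71.8 − 5.290 = 66.51 dB SPL.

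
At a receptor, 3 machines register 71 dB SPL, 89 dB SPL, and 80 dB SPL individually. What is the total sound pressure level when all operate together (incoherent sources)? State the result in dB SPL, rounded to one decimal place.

89.6 dB SPL

For uncorrelated sources the intensities add, so convert each level to linear form, sum, and take 10·log₁₀ of the total.
Σ 10^(L/10) = 10^(71/10) + 10^(89/10) + 10^(80/10) = 9.069e+08.
L_total = 10·log₁₀(9.069e+08) = 89.58 dB SPL.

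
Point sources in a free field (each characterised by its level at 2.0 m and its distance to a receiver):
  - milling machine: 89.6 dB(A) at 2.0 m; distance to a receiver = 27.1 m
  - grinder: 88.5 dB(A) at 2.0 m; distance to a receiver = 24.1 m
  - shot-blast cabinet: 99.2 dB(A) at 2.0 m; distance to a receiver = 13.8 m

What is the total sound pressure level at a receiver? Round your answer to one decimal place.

First find each source's level at the receiver (point-source: −20·log₁₀(r/r_ref)), then combine on an intensity basis.
milling machine: 89.6 − 20·log₁₀(27.1/2.0) = 89.6 − 22.64 = 66.96 dB(A).
grinder: 88.5 − 20·log₁₀(24.1/2.0) = 88.5 − 21.62 = 66.88 dB(A).
shot-blast cabinet: 99.2 − 20·log₁₀(13.8/2.0) = 99.2 − 16.78 = 82.42 dB(A).
Σ 10^(L/10) = 1.845e+08 → L_total = 10·log₁₀(1.845e+08) = 82.66 dB(A).

82.7 dB(A)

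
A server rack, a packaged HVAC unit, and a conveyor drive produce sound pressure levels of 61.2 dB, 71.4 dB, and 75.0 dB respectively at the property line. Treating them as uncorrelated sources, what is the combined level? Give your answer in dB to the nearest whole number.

For uncorrelated sources the intensities add, so convert each level to linear form, sum, and take 10·log₁₀ of the total.
Σ 10^(L/10) = 10^(61.2/10) + 10^(71.4/10) + 10^(75.0/10) = 4.674e+07.
L_total = 10·log₁₀(4.674e+07) = 76.70 dB.

77 dB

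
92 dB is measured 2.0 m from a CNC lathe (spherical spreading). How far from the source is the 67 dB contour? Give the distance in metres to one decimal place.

For a point source L₁ − L₂ = 20·log₁₀(r₂/r₁), so r₂ = r₁·10^((L₁−L₂)/20).
r₂ = 2.0·10^((92−67)/20) = 2.0·10^(25.0/20) = 35.57 m.

35.6 m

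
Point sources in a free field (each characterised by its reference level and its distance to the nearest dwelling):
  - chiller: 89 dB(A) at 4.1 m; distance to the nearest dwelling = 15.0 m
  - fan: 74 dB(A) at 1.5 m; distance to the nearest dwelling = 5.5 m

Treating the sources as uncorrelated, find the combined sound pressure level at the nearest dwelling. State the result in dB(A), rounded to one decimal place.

77.9 dB(A)

Propagate each source to the receiver with L = L_ref − 20·log₁₀(r/r_ref), then add intensities.
chiller: 89 − 20·log₁₀(15.0/4.1) = 89 − 11.27 = 77.73 dB(A).
fan: 74 − 20·log₁₀(5.5/1.5) = 74 − 11.29 = 62.71 dB(A).
Σ 10^(L/10) = 6.121e+07 → L_total = 10·log₁₀(6.121e+07) = 77.87 dB(A).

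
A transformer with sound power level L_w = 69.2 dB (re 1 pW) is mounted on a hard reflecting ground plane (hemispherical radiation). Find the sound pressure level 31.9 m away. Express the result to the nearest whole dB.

31 dB

Free-field hemispherical radiation: L_p = L_w − 10·log₁₀(2π·r²), r = 31.9 m.
2π·r² = 6394 m², 10·log₁₀ of that is 38.058 dB.
L_p = 69.2 − 38.058 = 31.14 dB.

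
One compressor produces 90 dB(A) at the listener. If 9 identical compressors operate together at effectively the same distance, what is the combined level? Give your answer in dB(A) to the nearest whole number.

100 dB(A)

L_total = L₁ + 10·log₁₀ N for N identical incoherent sources.
L_total = 90 + 10·log₁₀(9) = 90 + 9.542 = 99.54 dB(A).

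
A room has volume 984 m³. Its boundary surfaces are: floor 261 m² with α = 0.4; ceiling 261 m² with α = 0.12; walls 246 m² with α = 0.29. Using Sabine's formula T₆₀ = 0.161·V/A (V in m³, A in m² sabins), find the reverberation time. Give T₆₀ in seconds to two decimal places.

A = Σ Sᵢαᵢ = 261·0.4 + 261·0.12 + 246·0.29 = 207.06 m².
T₆₀ = 0.161 × 984 / 207.06 = 0.765 s.

0.77 s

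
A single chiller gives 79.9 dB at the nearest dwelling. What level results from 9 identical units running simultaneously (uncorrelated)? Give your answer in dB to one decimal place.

L_total = L₁ + 10·log₁₀ N for N identical incoherent sources.
L_total = 79.9 + 10·log₁₀(9) = 79.9 + 9.542 = 89.44 dB.

89.4 dB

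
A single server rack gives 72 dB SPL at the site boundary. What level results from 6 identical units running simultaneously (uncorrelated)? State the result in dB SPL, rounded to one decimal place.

79.8 dB SPL

With 6 equal, uncorrelated contributions the intensity is 6× that of one unit, giving a rise of 10·log₁₀ 6.
L_total = 72 + 10·log₁₀(6) = 72 + 7.782 = 79.78 dB SPL.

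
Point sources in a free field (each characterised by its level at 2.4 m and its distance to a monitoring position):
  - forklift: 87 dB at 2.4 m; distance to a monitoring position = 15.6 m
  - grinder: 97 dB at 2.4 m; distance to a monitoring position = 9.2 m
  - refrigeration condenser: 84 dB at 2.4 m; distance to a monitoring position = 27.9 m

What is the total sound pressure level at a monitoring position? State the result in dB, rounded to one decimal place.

85.5 dB

First find each source's level at the receiver (point-source: −20·log₁₀(r/r_ref)), then combine on an intensity basis.
forklift: 87 − 20·log₁₀(15.6/2.4) = 87 − 16.26 = 70.74 dB.
grinder: 97 − 20·log₁₀(9.2/2.4) = 97 − 11.67 = 85.33 dB.
refrigeration condenser: 84 − 20·log₁₀(27.9/2.4) = 84 − 21.31 = 62.69 dB.
Σ 10^(L/10) = 3.548e+08 → L_total = 10·log₁₀(3.548e+08) = 85.50 dB.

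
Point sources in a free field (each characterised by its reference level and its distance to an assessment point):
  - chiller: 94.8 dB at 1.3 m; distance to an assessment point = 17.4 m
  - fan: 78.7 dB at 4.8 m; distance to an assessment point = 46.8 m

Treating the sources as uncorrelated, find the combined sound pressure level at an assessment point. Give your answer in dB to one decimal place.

72.5 dB

First find each source's level at the receiver (point-source: −20·log₁₀(r/r_ref)), then combine on an intensity basis.
chiller: 94.8 − 20·log₁₀(17.4/1.3) = 94.8 − 22.53 = 72.27 dB.
fan: 78.7 − 20·log₁₀(46.8/4.8) = 78.7 − 19.78 = 58.92 dB.
Σ 10^(L/10) = 1.764e+07 → L_total = 10·log₁₀(1.764e+07) = 72.46 dB.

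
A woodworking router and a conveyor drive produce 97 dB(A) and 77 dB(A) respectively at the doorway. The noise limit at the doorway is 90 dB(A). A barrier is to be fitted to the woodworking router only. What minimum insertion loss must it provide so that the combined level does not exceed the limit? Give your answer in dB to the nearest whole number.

Fixed contribution from the other source: Σ 10^(L/10) = 10^(77/10) = 5.012e+07 (77.00 dB(A)).
To meet 90 dB(A) overall, the treated woodworking router may contribute at most 10^(90/10) − 5.012e+07 = 9.499e+08, i.e. 89.78 dB(A).
So the woodworking router must be reduced from 97 to 89.78 dB(A): IL = 7.22 dB.

7 dB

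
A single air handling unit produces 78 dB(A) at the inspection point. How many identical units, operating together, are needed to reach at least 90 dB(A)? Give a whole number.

N identical sources give L₁ + 10·log₁₀ N, so require 10·log₁₀ N ≥ 90 − 78 = 12.0 dB.
N ≥ 10^(12.0/10) = 15.849, so N = 16.

16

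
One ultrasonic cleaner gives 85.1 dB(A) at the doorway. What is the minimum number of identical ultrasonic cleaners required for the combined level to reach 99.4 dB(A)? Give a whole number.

27

N identical sources give L₁ + 10·log₁₀ N, so require 10·log₁₀ N ≥ 99.4 − 85.1 = 14.3 dB.
N ≥ 10^(14.3/10) = 26.915, so N = 27.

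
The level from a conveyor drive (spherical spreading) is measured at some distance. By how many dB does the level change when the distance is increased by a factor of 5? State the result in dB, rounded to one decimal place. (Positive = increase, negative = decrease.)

A point source loses 6 dB per doubling of distance; generally ΔL = −20·log₁₀(r₂/r₁).
ΔL = −20·log₁₀(5) = -13.98 dB.

-14.0 dB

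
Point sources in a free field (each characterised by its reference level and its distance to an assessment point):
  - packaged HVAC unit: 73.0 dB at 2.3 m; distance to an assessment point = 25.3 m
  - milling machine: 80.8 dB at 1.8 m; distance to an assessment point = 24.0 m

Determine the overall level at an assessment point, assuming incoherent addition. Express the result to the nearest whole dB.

Propagate each source to the receiver with L = L_ref − 20·log₁₀(r/r_ref), then add intensities.
packaged HVAC unit: 73.0 − 20·log₁₀(25.3/2.3) = 73.0 − 20.83 = 52.17 dB.
milling machine: 80.8 − 20·log₁₀(24.0/1.8) = 80.8 − 22.50 = 58.30 dB.
Σ 10^(L/10) = 8.412e+05 → L_total = 10·log₁₀(8.412e+05) = 59.25 dB.

59 dB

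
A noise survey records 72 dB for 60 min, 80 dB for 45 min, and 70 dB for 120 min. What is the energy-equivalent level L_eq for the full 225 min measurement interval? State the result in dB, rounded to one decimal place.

74.7 dB

L_eq = 10·log₁₀[(1/T)·Σ tᵢ·10^(Lᵢ/10)] with T = 225 min.
Σ tᵢ·10^(Lᵢ/10) = 60·10^(72/10) + 45·10^(80/10) + 120·10^(70/10) = 6.651e+09.
L_eq = 10·log₁₀(6.651e+09/225) = 74.71 dB.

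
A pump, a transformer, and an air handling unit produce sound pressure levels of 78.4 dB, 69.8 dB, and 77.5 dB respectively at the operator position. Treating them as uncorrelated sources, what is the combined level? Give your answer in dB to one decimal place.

For uncorrelated sources the intensities add, so convert each level to linear form, sum, and take 10·log₁₀ of the total.
Σ 10^(L/10) = 10^(78.4/10) + 10^(69.8/10) + 10^(77.5/10) = 1.350e+08.
L_total = 10·log₁₀(1.350e+08) = 81.30 dB.

81.3 dB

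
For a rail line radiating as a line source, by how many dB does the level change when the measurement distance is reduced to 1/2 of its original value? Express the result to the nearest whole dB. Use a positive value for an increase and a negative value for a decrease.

With cylindrical spreading the level changes by −10·log₁₀(r₂/r₁).
ΔL = −10·log₁₀(0.5) = +3.01 dB.

+3 dB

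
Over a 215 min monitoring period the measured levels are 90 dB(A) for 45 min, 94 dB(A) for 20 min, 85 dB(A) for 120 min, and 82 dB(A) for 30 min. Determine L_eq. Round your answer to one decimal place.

88.1 dB(A)

L_eq = 10·log₁₀[(1/T)·Σ tᵢ·10^(Lᵢ/10)] with T = 215 min.
Σ tᵢ·10^(Lᵢ/10) = 45·10^(90/10) + 20·10^(94/10) + 120·10^(85/10) + 30·10^(82/10) = 1.379e+11.
L_eq = 10·log₁₀(1.379e+11/215) = 88.07 dB(A).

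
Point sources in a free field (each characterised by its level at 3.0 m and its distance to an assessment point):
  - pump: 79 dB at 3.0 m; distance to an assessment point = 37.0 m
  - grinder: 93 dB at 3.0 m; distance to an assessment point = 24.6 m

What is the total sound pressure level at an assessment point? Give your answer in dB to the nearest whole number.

Apply inverse-square spreading to bring every level to the receiver, then sum 10^(L/10).
pump: 79 − 20·log₁₀(37.0/3.0) = 79 − 21.82 = 57.18 dB.
grinder: 93 − 20·log₁₀(24.6/3.0) = 93 − 18.28 = 74.72 dB.
Σ 10^(L/10) = 3.020e+07 → L_total = 10·log₁₀(3.020e+07) = 74.80 dB.

75 dB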